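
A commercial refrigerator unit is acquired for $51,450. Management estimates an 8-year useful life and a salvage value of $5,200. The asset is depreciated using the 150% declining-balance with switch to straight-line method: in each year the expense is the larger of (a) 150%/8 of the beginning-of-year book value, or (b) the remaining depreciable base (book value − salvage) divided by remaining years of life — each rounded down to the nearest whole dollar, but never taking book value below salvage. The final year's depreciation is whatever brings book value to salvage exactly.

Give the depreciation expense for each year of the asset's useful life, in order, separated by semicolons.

Depreciable base = $51,450 − $5,200 = $46,250.
Year 1: DB = ⌊$51,450 × 150%/8⌋ = $9,646; SL = ⌊$46,250/8⌋ = $5,781 → take DB $9,646. Book value $41,804.
Year 2: DB = ⌊$41,804 × 150%/8⌋ = $7,838; SL = ⌊$36,604/7⌋ = $5,229 → take DB $7,838. Book value $33,966.
Year 3: DB = ⌊$33,966 × 150%/8⌋ = $6,368; SL = ⌊$28,766/6⌋ = $4,794 → take DB $6,368. Book value $27,598.
Year 4: DB = ⌊$27,598 × 150%/8⌋ = $5,174; SL = ⌊$22,398/5⌋ = $4,479 → take DB $5,174. Book value $22,424.
Year 5: DB = ⌊$22,424 × 150%/8⌋ = $4,204; SL = ⌊$17,224/4⌋ = $4,306 → take SL $4,306. Book value $18,118.
Year 6: DB = ⌊$18,118 × 150%/8⌋ = $3,397; SL = ⌊$12,918/3⌋ = $4,306 → take SL $4,306. Book value $13,812.
Year 7: DB = ⌊$13,812 × 150%/8⌋ = $2,589; SL = ⌊$8,612/2⌋ = $4,306 → take SL $4,306. Book value $9,506.
Year 8 (final): $9,506 − $5,200 = $4,306. Book value $5,200.

$9,646; $7,838; $6,368; $5,174; $4,306; $4,306; $4,306; $4,306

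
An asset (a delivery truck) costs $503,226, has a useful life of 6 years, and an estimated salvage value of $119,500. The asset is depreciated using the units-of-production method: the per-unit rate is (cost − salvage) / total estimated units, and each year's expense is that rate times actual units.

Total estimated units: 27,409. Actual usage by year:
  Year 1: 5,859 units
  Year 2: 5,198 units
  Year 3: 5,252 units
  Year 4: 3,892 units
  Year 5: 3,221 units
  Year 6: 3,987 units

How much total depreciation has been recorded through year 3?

Depreciable base = $503,226 − $119,500 = $383,726.
Rate = $383,726 / 27,409 units = $14 per unit.
Year 1: 5,859 × $14 = $82,026. Book value $421,200.
Year 2: 5,198 × $14 = $72,772. Book value $348,428.
Year 3: 5,252 × $14 = $73,528. Book value $274,900.
Accumulated through year 3 = $503,226 − $274,900 = $228,326.

$228,326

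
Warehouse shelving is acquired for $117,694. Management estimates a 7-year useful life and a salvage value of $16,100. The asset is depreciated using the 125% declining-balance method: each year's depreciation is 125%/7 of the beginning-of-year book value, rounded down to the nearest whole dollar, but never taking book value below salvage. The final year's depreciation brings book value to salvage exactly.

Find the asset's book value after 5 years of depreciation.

Depreciable base = $117,694 − $16,100 = $101,594.
Year 1: ⌊$117,694 × 125%/7⌋ = $21,016. Book value $96,678.
Year 2: ⌊$96,678 × 125%/7⌋ = $17,263. Book value $79,415.
Year 3: ⌊$79,415 × 125%/7⌋ = $14,181. Book value $65,234.
Year 4: ⌊$65,234 × 125%/7⌋ = $11,648. Book value $53,586.
Year 5: ⌊$53,586 × 125%/7⌋ = $9,568. Book value $44,018.

$44,018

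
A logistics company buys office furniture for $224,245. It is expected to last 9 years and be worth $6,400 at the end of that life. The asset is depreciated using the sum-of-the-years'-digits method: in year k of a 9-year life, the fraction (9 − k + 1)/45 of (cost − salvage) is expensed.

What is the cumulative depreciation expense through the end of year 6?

$188,799

Depreciable base = $224,245 − $6,400 = $217,845.
Sum of the years' digits = 9+8+7+6+5+4+3+2+1 = 45.
Year 1: $217,845 × 9/45 = $43,569. Book value $180,676.
Year 2: $217,845 × 8/45 = $38,728. Book value $141,948.
Year 3: $217,845 × 7/45 = $33,887. Book value $108,061.
Year 4: $217,845 × 6/45 = $29,046. Book value $79,015.
Year 5: $217,845 × 5/45 = $24,205. Book value $54,810.
Year 6: $217,845 × 4/45 = $19,364. Book value $35,446.
Accumulated through year 6 = $224,245 − $35,446 = $188,799.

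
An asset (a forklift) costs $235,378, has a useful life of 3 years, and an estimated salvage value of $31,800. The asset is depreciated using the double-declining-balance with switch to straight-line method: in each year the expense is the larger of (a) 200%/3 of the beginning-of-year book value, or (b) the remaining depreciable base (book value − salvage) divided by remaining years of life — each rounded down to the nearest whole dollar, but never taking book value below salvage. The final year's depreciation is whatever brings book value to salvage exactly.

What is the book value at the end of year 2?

$31,800

Depreciable base = $235,378 − $31,800 = $203,578.
Year 1: DB = ⌊$235,378 × 200%/3⌋ = $156,918; SL = ⌊$203,578/3⌋ = $67,859 → take DB $156,918. Book value $78,460.
Year 2: DB = ⌊$78,460 × 200%/3⌋ = $52,306; SL = ⌊$46,660/2⌋ = $23,330 → take DB $52,306, capped at $46,660. Book value $31,800.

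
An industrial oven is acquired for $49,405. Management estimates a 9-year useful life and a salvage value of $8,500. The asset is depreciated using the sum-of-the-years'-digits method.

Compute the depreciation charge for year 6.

$3,636

Depreciable base = $49,405 − $8,500 = $40,905.
Sum of the years' digits = 9+8+7+6+5+4+3+2+1 = 45.
Year 1: $40,905 × 9/45 = $8,181. Book value $41,224.
Year 2: $40,905 × 8/45 = $7,272. Book value $33,952.
Year 3: $40,905 × 7/45 = $6,363. Book value $27,589.
Year 4: $40,905 × 6/45 = $5,454. Book value $22,135.
Year 5: $40,905 × 5/45 = $4,545. Book value $17,590.
Year 6: $40,905 × 4/45 = $3,636. Book value $13,954.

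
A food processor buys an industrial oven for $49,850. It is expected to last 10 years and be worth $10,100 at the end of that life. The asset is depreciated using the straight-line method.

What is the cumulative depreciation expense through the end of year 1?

$3,975

Depreciable base = $49,850 − $10,100 = $39,750.
Annual expense = $39,750 / 10 = $3,975.
End of year 1: book value $45,875.
Accumulated through year 1 = $49,850 − $45,875 = $3,975.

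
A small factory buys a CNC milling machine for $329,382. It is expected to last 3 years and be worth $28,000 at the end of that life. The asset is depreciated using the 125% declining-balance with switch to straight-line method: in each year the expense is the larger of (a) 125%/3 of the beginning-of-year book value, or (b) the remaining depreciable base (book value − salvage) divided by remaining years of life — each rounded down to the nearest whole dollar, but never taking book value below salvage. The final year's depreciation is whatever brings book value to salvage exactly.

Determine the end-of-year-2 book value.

Depreciable base = $329,382 − $28,000 = $301,382.
Year 1: DB = ⌊$329,382 × 125%/3⌋ = $137,242; SL = ⌊$301,382/3⌋ = $100,460 → take DB $137,242. Book value $192,140.
Year 2: DB = ⌊$192,140 × 125%/3⌋ = $80,058; SL = ⌊$164,140/2⌋ = $82,070 → take SL $82,070. Book value $110,070.

$110,070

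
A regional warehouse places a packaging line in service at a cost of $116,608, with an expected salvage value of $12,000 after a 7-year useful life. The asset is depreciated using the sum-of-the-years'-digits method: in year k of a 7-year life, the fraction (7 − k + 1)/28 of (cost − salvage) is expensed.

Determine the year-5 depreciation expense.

Depreciable base = $116,608 − $12,000 = $104,608.
Sum of the years' digits = 7+6+5+4+3+2+1 = 28.
Year 1: $104,608 × 7/28 = $26,152. Book value $90,456.
Year 2: $104,608 × 6/28 = $22,416. Book value $68,040.
Year 3: $104,608 × 5/28 = $18,680. Book value $49,360.
Year 4: $104,608 × 4/28 = $14,944. Book value $34,416.
Year 5: $104,608 × 3/28 = $11,208. Book value $23,208.

$11,208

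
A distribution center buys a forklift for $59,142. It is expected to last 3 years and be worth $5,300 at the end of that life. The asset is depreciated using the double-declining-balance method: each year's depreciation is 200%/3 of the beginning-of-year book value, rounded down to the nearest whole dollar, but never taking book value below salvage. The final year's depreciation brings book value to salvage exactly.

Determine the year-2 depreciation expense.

Depreciable base = $59,142 − $5,300 = $53,842.
Year 1: ⌊$59,142 × 200%/3⌋ = $39,428. Book value $19,714.
Year 2: ⌊$19,714 × 200%/3⌋ = $13,142. Book value $6,572.

$13,142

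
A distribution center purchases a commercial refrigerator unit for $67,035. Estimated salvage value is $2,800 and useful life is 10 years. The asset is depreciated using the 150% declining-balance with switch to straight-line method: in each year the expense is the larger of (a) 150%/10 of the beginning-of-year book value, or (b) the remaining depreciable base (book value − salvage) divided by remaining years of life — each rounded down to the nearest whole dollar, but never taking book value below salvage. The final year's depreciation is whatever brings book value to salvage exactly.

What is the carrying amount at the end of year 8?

$13,532

Depreciable base = $67,035 − $2,800 = $64,235.
Year 1: DB = ⌊$67,035 × 150%/10⌋ = $10,055; SL = ⌊$64,235/10⌋ = $6,423 → take DB $10,055. Book value $56,980.
Year 2: DB = ⌊$56,980 × 150%/10⌋ = $8,547; SL = ⌊$54,180/9⌋ = $6,020 → take DB $8,547. Book value $48,433.
Year 3: DB = ⌊$48,433 × 150%/10⌋ = $7,264; SL = ⌊$45,633/8⌋ = $5,704 → take DB $7,264. Book value $41,169.
Year 4: DB = ⌊$41,169 × 150%/10⌋ = $6,175; SL = ⌊$38,369/7⌋ = $5,481 → take DB $6,175. Book value $34,994.
Year 5: DB = ⌊$34,994 × 150%/10⌋ = $5,249; SL = ⌊$32,194/6⌋ = $5,365 → take SL $5,365. Book value $29,629.
Year 6: DB = ⌊$29,629 × 150%/10⌋ = $4,444; SL = ⌊$26,829/5⌋ = $5,365 → take SL $5,365. Book value $24,264.
Year 7: DB = ⌊$24,264 × 150%/10⌋ = $3,639; SL = ⌊$21,464/4⌋ = $5,366 → take SL $5,366. Book value $18,898.
Year 8: DB = ⌊$18,898 × 150%/10⌋ = $2,834; SL = ⌊$16,098/3⌋ = $5,366 → take SL $5,366. Book value $13,532.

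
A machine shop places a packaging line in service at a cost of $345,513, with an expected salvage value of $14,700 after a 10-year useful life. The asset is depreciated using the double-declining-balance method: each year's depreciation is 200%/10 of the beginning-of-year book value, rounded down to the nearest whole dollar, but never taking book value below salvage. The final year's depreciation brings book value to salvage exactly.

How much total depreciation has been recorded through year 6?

Depreciable base = $345,513 − $14,700 = $330,813.
Year 1: ⌊$345,513 × 200%/10⌋ = $69,102. Book value $276,411.
Year 2: ⌊$276,411 × 200%/10⌋ = $55,282. Book value $221,129.
Year 3: ⌊$221,129 × 200%/10⌋ = $44,225. Book value $176,904.
Year 4: ⌊$176,904 × 200%/10⌋ = $35,380. Book value $141,524.
Year 5: ⌊$141,524 × 200%/10⌋ = $28,304. Book value $113,220.
Year 6: ⌊$113,220 × 200%/10⌋ = $22,644. Book value $90,576.
Accumulated through year 6 = $345,513 − $90,576 = $254,937.

$254,937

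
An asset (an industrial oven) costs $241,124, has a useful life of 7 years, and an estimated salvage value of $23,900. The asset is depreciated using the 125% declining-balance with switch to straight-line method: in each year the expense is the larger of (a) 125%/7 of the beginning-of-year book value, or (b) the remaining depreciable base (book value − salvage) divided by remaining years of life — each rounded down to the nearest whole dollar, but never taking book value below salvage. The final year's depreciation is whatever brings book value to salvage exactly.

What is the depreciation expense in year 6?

Depreciable base = $241,124 − $23,900 = $217,224.
Year 1: DB = ⌊$241,124 × 125%/7⌋ = $43,057; SL = ⌊$217,224/7⌋ = $31,032 → take DB $43,057. Book value $198,067.
Year 2: DB = ⌊$198,067 × 125%/7⌋ = $35,369; SL = ⌊$174,167/6⌋ = $29,027 → take DB $35,369. Book value $162,698.
Year 3: DB = ⌊$162,698 × 125%/7⌋ = $29,053; SL = ⌊$138,798/5⌋ = $27,759 → take DB $29,053. Book value $133,645.
Year 4: DB = ⌊$133,645 × 125%/7⌋ = $23,865; SL = ⌊$109,745/4⌋ = $27,436 → take SL $27,436. Book value $106,209.
Year 5: DB = ⌊$106,209 × 125%/7⌋ = $18,965; SL = ⌊$82,309/3⌋ = $27,436 → take SL $27,436. Book value $78,773.
Year 6: DB = ⌊$78,773 × 125%/7⌋ = $14,066; SL = ⌊$54,873/2⌋ = $27,436 → take SL $27,436. Book value $51,337.

$27,436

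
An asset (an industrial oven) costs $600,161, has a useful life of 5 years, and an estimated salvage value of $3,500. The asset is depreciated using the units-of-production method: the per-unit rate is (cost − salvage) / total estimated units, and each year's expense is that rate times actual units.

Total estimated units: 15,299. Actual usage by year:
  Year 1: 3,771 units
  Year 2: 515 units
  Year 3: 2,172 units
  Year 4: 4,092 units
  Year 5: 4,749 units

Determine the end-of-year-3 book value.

Depreciable base = $600,161 − $3,500 = $596,661.
Rate = $596,661 / 15,299 units = $39 per unit.
Year 1: 3,771 × $39 = $147,069. Book value $453,092.
Year 2: 515 × $39 = $20,085. Book value $433,007.
Year 3: 2,172 × $39 = $84,708. Book value $348,299.

$348,299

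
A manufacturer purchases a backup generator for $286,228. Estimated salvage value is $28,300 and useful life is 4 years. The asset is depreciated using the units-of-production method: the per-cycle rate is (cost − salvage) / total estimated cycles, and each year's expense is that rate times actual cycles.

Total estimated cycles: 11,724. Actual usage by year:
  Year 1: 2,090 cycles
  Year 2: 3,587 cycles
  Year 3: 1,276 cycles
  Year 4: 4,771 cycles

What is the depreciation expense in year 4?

Depreciable base = $286,228 − $28,300 = $257,928.
Rate = $257,928 / 11,724 cycles = $22 per cycle.
Year 1: 2,090 × $22 = $45,980. Book value $240,248.
Year 2: 3,587 × $22 = $78,914. Book value $161,334.
Year 3: 1,276 × $22 = $28,072. Book value $133,262.
Year 4: 4,771 × $22 = $104,962. Book value $28,300.

$104,962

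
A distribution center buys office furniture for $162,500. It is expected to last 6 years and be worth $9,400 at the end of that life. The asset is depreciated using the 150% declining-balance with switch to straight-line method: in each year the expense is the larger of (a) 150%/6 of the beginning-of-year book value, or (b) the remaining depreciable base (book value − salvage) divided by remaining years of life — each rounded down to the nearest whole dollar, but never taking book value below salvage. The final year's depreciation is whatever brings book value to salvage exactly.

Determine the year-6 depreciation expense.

$19,719

Depreciable base = $162,500 − $9,400 = $153,100.
Year 1: DB = ⌊$162,500 × 150%/6⌋ = $40,625; SL = ⌊$153,100/6⌋ = $25,516 → take DB $40,625. Book value $121,875.
Year 2: DB = ⌊$121,875 × 150%/6⌋ = $30,468; SL = ⌊$112,475/5⌋ = $22,495 → take DB $30,468. Book value $91,407.
Year 3: DB = ⌊$91,407 × 150%/6⌋ = $22,851; SL = ⌊$82,007/4⌋ = $20,501 → take DB $22,851. Book value $68,556.
Year 4: DB = ⌊$68,556 × 150%/6⌋ = $17,139; SL = ⌊$59,156/3⌋ = $19,718 → take SL $19,718. Book value $48,838.
Year 5: DB = ⌊$48,838 × 150%/6⌋ = $12,209; SL = ⌊$39,438/2⌋ = $19,719 → take SL $19,719. Book value $29,119.
Year 6 (final): $29,119 − $9,400 = $19,719. Book value $9,400.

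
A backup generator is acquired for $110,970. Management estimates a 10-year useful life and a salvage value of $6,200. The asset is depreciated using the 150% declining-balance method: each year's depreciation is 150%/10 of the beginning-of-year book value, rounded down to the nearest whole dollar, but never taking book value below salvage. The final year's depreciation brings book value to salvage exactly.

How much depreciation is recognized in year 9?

$4,536

Depreciable base = $110,970 − $6,200 = $104,770.
Year 1: ⌊$110,970 × 150%/10⌋ = $16,645. Book value $94,325.
Year 2: ⌊$94,325 × 150%/10⌋ = $14,148. Book value $80,177.
Year 3: ⌊$80,177 × 150%/10⌋ = $12,026. Book value $68,151.
Year 4: ⌊$68,151 × 150%/10⌋ = $10,222. Book value $57,929.
Year 5: ⌊$57,929 × 150%/10⌋ = $8,689. Book value $49,240.
Year 6: ⌊$49,240 × 150%/10⌋ = $7,386. Book value $41,854.
Year 7: ⌊$41,854 × 150%/10⌋ = $6,278. Book value $35,576.
Year 8: ⌊$35,576 × 150%/10⌋ = $5,336. Book value $30,240.
Year 9: ⌊$30,240 × 150%/10⌋ = $4,536. Book value $25,704.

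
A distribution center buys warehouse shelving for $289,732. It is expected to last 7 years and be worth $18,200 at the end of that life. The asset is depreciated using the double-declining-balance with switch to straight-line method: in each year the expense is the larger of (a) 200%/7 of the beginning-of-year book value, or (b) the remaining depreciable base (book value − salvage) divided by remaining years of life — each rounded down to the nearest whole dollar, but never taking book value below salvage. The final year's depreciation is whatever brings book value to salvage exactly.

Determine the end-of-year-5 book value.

Depreciable base = $289,732 − $18,200 = $271,532.
Year 1: DB = ⌊$289,732 × 200%/7⌋ = $82,780; SL = ⌊$271,532/7⌋ = $38,790 → take DB $82,780. Book value $206,952.
Year 2: DB = ⌊$206,952 × 200%/7⌋ = $59,129; SL = ⌊$188,752/6⌋ = $31,458 → take DB $59,129. Book value $147,823.
Year 3: DB = ⌊$147,823 × 200%/7⌋ = $42,235; SL = ⌊$129,623/5⌋ = $25,924 → take DB $42,235. Book value $105,588.
Year 4: DB = ⌊$105,588 × 200%/7⌋ = $30,168; SL = ⌊$87,388/4⌋ = $21,847 → take DB $30,168. Book value $75,420.
Year 5: DB = ⌊$75,420 × 200%/7⌋ = $21,548; SL = ⌊$57,220/3⌋ = $19,073 → take DB $21,548. Book value $53,872.

$53,872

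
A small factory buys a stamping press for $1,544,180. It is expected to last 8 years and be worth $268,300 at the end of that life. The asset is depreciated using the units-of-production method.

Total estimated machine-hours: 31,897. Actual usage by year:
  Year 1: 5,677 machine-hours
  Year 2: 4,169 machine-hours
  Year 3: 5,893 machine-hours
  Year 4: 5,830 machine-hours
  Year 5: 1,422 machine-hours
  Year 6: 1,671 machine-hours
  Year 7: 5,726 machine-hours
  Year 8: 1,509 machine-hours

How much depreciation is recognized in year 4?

$233,200

Depreciable base = $1,544,180 − $268,300 = $1,275,880.
Rate = $1,275,880 / 31,897 machine-hours = $40 per machine-hour.
Year 1: 5,677 × $40 = $227,080. Book value $1,317,100.
Year 2: 4,169 × $40 = $166,760. Book value $1,150,340.
Year 3: 5,893 × $40 = $235,720. Book value $914,620.
Year 4: 5,830 × $40 = $233,200. Book value $681,420.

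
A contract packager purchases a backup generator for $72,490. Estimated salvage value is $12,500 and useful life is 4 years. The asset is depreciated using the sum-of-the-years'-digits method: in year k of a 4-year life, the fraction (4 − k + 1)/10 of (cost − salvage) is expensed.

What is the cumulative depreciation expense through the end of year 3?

Depreciable base = $72,490 − $12,500 = $59,990.
Sum of the years' digits = 4+3+2+1 = 10.
Year 1: $59,990 × 4/10 = $23,996. Book value $48,494.
Year 2: $59,990 × 3/10 = $17,997. Book value $30,497.
Year 3: $59,990 × 2/10 = $11,998. Book value $18,499.
Accumulated through year 3 = $72,490 − $18,499 = $53,991.

$53,991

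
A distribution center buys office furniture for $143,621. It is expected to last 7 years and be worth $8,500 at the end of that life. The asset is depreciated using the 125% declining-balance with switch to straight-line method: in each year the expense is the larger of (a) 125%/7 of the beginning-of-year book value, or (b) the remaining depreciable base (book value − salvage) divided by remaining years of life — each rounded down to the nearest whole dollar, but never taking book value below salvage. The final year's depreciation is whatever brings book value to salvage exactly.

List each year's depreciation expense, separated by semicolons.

Depreciable base = $143,621 − $8,500 = $135,121.
Year 1: DB = ⌊$143,621 × 125%/7⌋ = $25,646; SL = ⌊$135,121/7⌋ = $19,303 → take DB $25,646. Book value $117,975.
Year 2: DB = ⌊$117,975 × 125%/7⌋ = $21,066; SL = ⌊$109,475/6⌋ = $18,245 → take DB $21,066. Book value $96,909.
Year 3: DB = ⌊$96,909 × 125%/7⌋ = $17,305; SL = ⌊$88,409/5⌋ = $17,681 → take SL $17,681. Book value $79,228.
Year 4: DB = ⌊$79,228 × 125%/7⌋ = $14,147; SL = ⌊$70,728/4⌋ = $17,682 → take SL $17,682. Book value $61,546.
Year 5: DB = ⌊$61,546 × 125%/7⌋ = $10,990; SL = ⌊$53,046/3⌋ = $17,682 → take SL $17,682. Book value $43,864.
Year 6: DB = ⌊$43,864 × 125%/7⌋ = $7,832; SL = ⌊$35,364/2⌋ = $17,682 → take SL $17,682. Book value $26,182.
Year 7 (final): $26,182 − $8,500 = $17,682. Book value $8,500.

$25,646; $21,066; $17,681; $17,682; $17,682; $17,682; $17,682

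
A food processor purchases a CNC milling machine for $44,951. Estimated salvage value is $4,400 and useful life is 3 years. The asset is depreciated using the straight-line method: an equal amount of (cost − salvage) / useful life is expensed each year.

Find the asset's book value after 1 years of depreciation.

$31,434

Depreciable base = $44,951 − $4,400 = $40,551.
Annual expense = $40,551 / 3 = $13,517.
End of year 1: book value $31,434.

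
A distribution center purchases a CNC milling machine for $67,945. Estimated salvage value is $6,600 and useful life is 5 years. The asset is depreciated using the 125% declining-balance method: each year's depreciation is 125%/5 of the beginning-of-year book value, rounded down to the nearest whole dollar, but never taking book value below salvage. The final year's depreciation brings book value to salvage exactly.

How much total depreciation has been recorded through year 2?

Depreciable base = $67,945 − $6,600 = $61,345.
Year 1: ⌊$67,945 × 125%/5⌋ = $16,986. Book value $50,959.
Year 2: ⌊$50,959 × 125%/5⌋ = $12,739. Book value $38,220.
Accumulated through year 2 = $67,945 − $38,220 = $29,725.

$29,725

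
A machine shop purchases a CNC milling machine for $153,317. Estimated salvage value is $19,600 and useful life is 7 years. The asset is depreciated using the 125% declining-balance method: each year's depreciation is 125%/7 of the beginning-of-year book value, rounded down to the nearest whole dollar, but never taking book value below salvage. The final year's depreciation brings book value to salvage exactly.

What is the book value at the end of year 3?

$84,977

Depreciable base = $153,317 − $19,600 = $133,717.
Year 1: ⌊$153,317 × 125%/7⌋ = $27,378. Book value $125,939.
Year 2: ⌊$125,939 × 125%/7⌋ = $22,489. Book value $103,450.
Year 3: ⌊$103,450 × 125%/7⌋ = $18,473. Book value $84,977.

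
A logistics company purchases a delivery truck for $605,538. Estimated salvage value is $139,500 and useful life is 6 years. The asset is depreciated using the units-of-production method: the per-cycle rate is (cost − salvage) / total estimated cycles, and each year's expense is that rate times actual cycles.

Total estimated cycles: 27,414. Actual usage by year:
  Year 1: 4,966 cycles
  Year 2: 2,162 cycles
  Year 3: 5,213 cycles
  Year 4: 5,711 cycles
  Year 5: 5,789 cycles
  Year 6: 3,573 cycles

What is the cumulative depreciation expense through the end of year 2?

$121,176

Depreciable base = $605,538 − $139,500 = $466,038.
Rate = $466,038 / 27,414 cycles = $17 per cycle.
Year 1: 4,966 × $17 = $84,422. Book value $521,116.
Year 2: 2,162 × $17 = $36,754. Book value $484,362.
Accumulated through year 2 = $605,538 − $484,362 = $121,176.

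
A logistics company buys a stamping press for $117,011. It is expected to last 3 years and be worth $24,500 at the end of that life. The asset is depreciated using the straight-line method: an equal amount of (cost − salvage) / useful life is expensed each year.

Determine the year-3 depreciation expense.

Depreciable base = $117,011 − $24,500 = $92,511.
Annual expense = $92,511 / 3 = $30,837.

$30,837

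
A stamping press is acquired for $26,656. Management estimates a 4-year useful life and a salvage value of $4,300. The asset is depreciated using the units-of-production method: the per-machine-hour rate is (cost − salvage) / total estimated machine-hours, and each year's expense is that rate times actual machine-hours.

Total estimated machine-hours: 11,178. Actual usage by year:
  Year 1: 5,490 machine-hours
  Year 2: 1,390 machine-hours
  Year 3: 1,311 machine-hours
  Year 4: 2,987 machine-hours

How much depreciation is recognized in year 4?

Depreciable base = $26,656 − $4,300 = $22,356.
Rate = $22,356 / 11,178 machine-hours = $2 per machine-hour.
Year 1: 5,490 × $2 = $10,980. Book value $15,676.
Year 2: 1,390 × $2 = $2,780. Book value $12,896.
Year 3: 1,311 × $2 = $2,622. Book value $10,274.
Year 4: 2,987 × $2 = $5,974. Book value $4,300.

$5,974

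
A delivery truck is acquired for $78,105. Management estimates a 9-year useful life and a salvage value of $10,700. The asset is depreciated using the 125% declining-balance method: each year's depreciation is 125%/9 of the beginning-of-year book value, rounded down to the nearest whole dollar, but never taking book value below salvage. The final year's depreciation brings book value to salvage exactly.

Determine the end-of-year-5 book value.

$36,983

Depreciable base = $78,105 − $10,700 = $67,405.
Year 1: ⌊$78,105 × 125%/9⌋ = $10,847. Book value $67,258.
Year 2: ⌊$67,258 × 125%/9⌋ = $9,341. Book value $57,917.
Year 3: ⌊$57,917 × 125%/9⌋ = $8,044. Book value $49,873.
Year 4: ⌊$49,873 × 125%/9⌋ = $6,926. Book value $42,947.
Year 5: ⌊$42,947 × 125%/9⌋ = $5,964. Book value $36,983.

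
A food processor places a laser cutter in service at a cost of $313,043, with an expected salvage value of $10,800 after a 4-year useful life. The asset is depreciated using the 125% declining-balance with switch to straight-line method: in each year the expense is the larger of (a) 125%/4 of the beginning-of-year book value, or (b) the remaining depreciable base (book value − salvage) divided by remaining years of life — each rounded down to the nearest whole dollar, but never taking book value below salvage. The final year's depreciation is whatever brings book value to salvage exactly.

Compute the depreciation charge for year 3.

Depreciable base = $313,043 − $10,800 = $302,243.
Year 1: DB = ⌊$313,043 × 125%/4⌋ = $97,825; SL = ⌊$302,243/4⌋ = $75,560 → take DB $97,825. Book value $215,218.
Year 2: DB = ⌊$215,218 × 125%/4⌋ = $67,255; SL = ⌊$204,418/3⌋ = $68,139 → take SL $68,139. Book value $147,079.
Year 3: DB = ⌊$147,079 × 125%/4⌋ = $45,962; SL = ⌊$136,279/2⌋ = $68,139 → take SL $68,139. Book value $78,940.

$68,139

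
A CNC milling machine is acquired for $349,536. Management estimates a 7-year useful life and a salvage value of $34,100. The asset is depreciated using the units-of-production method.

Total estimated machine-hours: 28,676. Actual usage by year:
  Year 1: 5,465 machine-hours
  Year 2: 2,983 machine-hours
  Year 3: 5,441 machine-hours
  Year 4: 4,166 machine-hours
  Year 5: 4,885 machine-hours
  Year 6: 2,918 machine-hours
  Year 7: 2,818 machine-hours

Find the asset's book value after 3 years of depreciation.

Depreciable base = $349,536 − $34,100 = $315,436.
Rate = $315,436 / 28,676 machine-hours = $11 per machine-hour.
Year 1: 5,465 × $11 = $60,115. Book value $289,421.
Year 2: 2,983 × $11 = $32,813. Book value $256,608.
Year 3: 5,441 × $11 = $59,851. Book value $196,757.

$196,757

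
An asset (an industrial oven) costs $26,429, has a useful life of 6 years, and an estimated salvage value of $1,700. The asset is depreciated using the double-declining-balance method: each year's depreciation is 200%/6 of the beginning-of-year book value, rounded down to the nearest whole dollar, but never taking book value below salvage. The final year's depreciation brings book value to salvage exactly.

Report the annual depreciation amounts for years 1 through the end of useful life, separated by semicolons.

Depreciable base = $26,429 − $1,700 = $24,729.
Year 1: ⌊$26,429 × 200%/6⌋ = $8,809. Book value $17,620.
Year 2: ⌊$17,620 × 200%/6⌋ = $5,873. Book value $11,747.
Year 3: ⌊$11,747 × 200%/6⌋ = $3,915. Book value $7,832.
Year 4: ⌊$7,832 × 200%/6⌋ = $2,610. Book value $5,222.
Year 5: ⌊$5,222 × 200%/6⌋ = $1,740. Book value $3,482.
Year 6 (final): $3,482 − $1,700 = $1,782. Book value $1,700.

$8,809; $5,873; $3,915; $2,610; $1,740; $1,782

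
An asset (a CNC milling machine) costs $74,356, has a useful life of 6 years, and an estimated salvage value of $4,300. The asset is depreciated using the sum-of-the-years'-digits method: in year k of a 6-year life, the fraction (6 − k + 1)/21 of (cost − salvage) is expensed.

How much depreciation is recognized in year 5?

$6,672

Depreciable base = $74,356 − $4,300 = $70,056.
Sum of the years' digits = 6+5+4+3+2+1 = 21.
Year 1: $70,056 × 6/21 = $20,016. Book value $54,340.
Year 2: $70,056 × 5/21 = $16,680. Book value $37,660.
Year 3: $70,056 × 4/21 = $13,344. Book value $24,316.
Year 4: $70,056 × 3/21 = $10,008. Book value $14,308.
Year 5: $70,056 × 2/21 = $6,672. Book value $7,636.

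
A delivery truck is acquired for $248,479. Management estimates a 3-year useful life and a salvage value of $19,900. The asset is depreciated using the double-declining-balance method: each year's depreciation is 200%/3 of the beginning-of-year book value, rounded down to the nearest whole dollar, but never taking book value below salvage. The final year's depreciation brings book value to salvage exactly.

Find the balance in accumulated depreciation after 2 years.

Depreciable base = $248,479 − $19,900 = $228,579.
Year 1: ⌊$248,479 × 200%/3⌋ = $165,652. Book value $82,827.
Year 2: ⌊$82,827 × 200%/3⌋ = $55,218. Book value $27,609.
Accumulated through year 2 = $248,479 − $27,609 = $220,870.

$220,870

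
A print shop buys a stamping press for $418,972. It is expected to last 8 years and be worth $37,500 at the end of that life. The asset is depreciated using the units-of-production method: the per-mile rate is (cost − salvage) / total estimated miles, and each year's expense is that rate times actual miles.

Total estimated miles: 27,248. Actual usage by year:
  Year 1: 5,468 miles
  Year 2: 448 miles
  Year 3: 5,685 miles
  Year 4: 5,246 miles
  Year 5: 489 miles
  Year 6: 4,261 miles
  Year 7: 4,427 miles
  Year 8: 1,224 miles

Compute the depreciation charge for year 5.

$6,846

Depreciable base = $418,972 − $37,500 = $381,472.
Rate = $381,472 / 27,248 miles = $14 per mile.
Year 1: 5,468 × $14 = $76,552. Book value $342,420.
Year 2: 448 × $14 = $6,272. Book value $336,148.
Year 3: 5,685 × $14 = $79,590. Book value $256,558.
Year 4: 5,246 × $14 = $73,444. Book value $183,114.
Year 5: 489 × $14 = $6,846. Book value $176,268.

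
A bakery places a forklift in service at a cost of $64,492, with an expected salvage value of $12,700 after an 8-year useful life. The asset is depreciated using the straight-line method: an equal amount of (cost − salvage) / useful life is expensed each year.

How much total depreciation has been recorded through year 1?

Depreciable base = $64,492 − $12,700 = $51,792.
Annual expense = $51,792 / 8 = $6,474.
End of year 1: book value $58,018.
Accumulated through year 1 = $64,492 − $58,018 = $6,474.

$6,474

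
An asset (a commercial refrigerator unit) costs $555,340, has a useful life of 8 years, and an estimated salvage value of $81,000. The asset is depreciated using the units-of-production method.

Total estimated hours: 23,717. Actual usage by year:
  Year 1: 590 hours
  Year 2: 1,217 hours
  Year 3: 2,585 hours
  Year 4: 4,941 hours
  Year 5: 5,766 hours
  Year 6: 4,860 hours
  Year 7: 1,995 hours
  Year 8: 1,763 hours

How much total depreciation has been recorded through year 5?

$301,980

Depreciable base = $555,340 − $81,000 = $474,340.
Rate = $474,340 / 23,717 hours = $20 per hour.
Year 1: 590 × $20 = $11,800. Book value $543,540.
Year 2: 1,217 × $20 = $24,340. Book value $519,200.
Year 3: 2,585 × $20 = $51,700. Book value $467,500.
Year 4: 4,941 × $20 = $98,820. Book value $368,680.
Year 5: 5,766 × $20 = $115,320. Book value $253,360.
Accumulated through year 5 = $555,340 − $253,360 = $301,980.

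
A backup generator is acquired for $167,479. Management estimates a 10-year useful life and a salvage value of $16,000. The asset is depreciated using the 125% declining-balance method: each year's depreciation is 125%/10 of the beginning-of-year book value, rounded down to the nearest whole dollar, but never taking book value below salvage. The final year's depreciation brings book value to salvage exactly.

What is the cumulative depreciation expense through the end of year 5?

$81,575

Depreciable base = $167,479 − $16,000 = $151,479.
Year 1: ⌊$167,479 × 125%/10⌋ = $20,934. Book value $146,545.
Year 2: ⌊$146,545 × 125%/10⌋ = $18,318. Book value $128,227.
Year 3: ⌊$128,227 × 125%/10⌋ = $16,028. Book value $112,199.
Year 4: ⌊$112,199 × 125%/10⌋ = $14,024. Book value $98,175.
Year 5: ⌊$98,175 × 125%/10⌋ = $12,271. Book value $85,904.
Accumulated through year 5 = $167,479 − $85,904 = $81,575.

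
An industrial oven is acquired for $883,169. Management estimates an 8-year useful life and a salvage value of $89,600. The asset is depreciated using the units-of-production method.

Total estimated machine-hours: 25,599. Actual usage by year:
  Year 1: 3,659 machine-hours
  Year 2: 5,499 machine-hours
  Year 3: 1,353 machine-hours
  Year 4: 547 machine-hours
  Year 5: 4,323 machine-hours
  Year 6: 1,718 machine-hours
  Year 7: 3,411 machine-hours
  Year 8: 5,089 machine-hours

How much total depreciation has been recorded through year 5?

Depreciable base = $883,169 − $89,600 = $793,569.
Rate = $793,569 / 25,599 machine-hours = $31 per machine-hour.
Year 1: 3,659 × $31 = $113,429. Book value $769,740.
Year 2: 5,499 × $31 = $170,469. Book value $599,271.
Year 3: 1,353 × $31 = $41,943. Book value $557,328.
Year 4: 547 × $31 = $16,957. Book value $540,371.
Year 5: 4,323 × $31 = $134,013. Book value $406,358.
Accumulated through year 5 = $883,169 − $406,358 = $476,811.

$476,811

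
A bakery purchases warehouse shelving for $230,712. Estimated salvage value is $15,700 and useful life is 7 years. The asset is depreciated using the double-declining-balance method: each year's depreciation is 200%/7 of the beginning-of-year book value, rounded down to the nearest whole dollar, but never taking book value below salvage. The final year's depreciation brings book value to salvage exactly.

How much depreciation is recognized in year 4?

$24,022

Depreciable base = $230,712 − $15,700 = $215,012.
Year 1: ⌊$230,712 × 200%/7⌋ = $65,917. Book value $164,795.
Year 2: ⌊$164,795 × 200%/7⌋ = $47,084. Book value $117,711.
Year 3: ⌊$117,711 × 200%/7⌋ = $33,631. Book value $84,080.
Year 4: ⌊$84,080 × 200%/7⌋ = $24,022. Book value $60,058.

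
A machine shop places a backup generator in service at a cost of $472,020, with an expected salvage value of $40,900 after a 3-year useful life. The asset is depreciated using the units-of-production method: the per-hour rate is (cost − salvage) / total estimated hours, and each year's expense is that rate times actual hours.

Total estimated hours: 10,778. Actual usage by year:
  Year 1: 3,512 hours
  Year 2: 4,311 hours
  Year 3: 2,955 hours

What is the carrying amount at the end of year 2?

Depreciable base = $472,020 − $40,900 = $431,120.
Rate = $431,120 / 10,778 hours = $40 per hour.
Year 1: 3,512 × $40 = $140,480. Book value $331,540.
Year 2: 4,311 × $40 = $172,440. Book value $159,100.

$159,100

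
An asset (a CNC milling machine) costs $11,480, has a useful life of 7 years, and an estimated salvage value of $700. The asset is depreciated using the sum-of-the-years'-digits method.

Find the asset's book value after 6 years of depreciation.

$1,085

Depreciable base = $11,480 − $700 = $10,780.
Sum of the years' digits = 7+6+5+4+3+2+1 = 28.
Year 1: $10,780 × 7/28 = $2,695. Book value $8,785.
Year 2: $10,780 × 6/28 = $2,310. Book value $6,475.
Year 3: $10,780 × 5/28 = $1,925. Book value $4,550.
Year 4: $10,780 × 4/28 = $1,540. Book value $3,010.
Year 5: $10,780 × 3/28 = $1,155. Book value $1,855.
Year 6: $10,780 × 2/28 = $770. Book value $1,085.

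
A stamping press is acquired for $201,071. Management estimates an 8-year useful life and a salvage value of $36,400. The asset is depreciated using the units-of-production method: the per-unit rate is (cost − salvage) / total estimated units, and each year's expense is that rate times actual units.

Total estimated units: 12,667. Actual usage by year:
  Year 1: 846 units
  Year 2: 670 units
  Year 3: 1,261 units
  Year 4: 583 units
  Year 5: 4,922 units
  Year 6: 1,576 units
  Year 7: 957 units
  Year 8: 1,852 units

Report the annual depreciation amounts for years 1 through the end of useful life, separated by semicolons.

Depreciable base = $201,071 − $36,400 = $164,671.
Rate = $164,671 / 12,667 units = $13 per unit.
Year 1: 846 × $13 = $10,998. Book value $190,073.
Year 2: 670 × $13 = $8,710. Book value $181,363.
Year 3: 1,261 × $13 = $16,393. Book value $164,970.
Year 4: 583 × $13 = $7,579. Book value $157,391.
Year 5: 4,922 × $13 = $63,986. Book value $93,405.
Year 6: 1,576 × $13 = $20,488. Book value $72,917.
Year 7: 957 × $13 = $12,441. Book value $60,476.
Year 8: 1,852 × $13 = $24,076. Book value $36,400.

$10,998; $8,710; $16,393; $7,579; $63,986; $20,488; $12,441; $24,076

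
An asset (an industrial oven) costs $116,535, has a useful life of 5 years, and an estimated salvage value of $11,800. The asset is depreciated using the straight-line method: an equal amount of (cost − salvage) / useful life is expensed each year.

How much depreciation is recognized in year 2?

Depreciable base = $116,535 − $11,800 = $104,735.
Annual expense = $104,735 / 5 = $20,947.

$20,947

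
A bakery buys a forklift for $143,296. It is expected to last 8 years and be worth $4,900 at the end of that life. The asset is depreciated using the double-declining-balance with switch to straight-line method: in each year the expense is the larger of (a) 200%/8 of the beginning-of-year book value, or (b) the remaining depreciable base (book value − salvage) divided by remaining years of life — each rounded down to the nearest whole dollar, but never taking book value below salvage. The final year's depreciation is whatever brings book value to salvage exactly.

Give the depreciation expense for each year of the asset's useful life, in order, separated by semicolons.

Depreciable base = $143,296 − $4,900 = $138,396.
Year 1: DB = ⌊$143,296 × 200%/8⌋ = $35,824; SL = ⌊$138,396/8⌋ = $17,299 → take DB $35,824. Book value $107,472.
Year 2: DB = ⌊$107,472 × 200%/8⌋ = $26,868; SL = ⌊$102,572/7⌋ = $14,653 → take DB $26,868. Book value $80,604.
Year 3: DB = ⌊$80,604 × 200%/8⌋ = $20,151; SL = ⌊$75,704/6⌋ = $12,617 → take DB $20,151. Book value $60,453.
Year 4: DB = ⌊$60,453 × 200%/8⌋ = $15,113; SL = ⌊$55,553/5⌋ = $11,110 → take DB $15,113. Book value $45,340.
Year 5: DB = ⌊$45,340 × 200%/8⌋ = $11,335; SL = ⌊$40,440/4⌋ = $10,110 → take DB $11,335. Book value $34,005.
Year 6: DB = ⌊$34,005 × 200%/8⌋ = $8,501; SL = ⌊$29,105/3⌋ = $9,701 → take SL $9,701. Book value $24,304.
Year 7: DB = ⌊$24,304 × 200%/8⌋ = $6,076; SL = ⌊$19,404/2⌋ = $9,702 → take SL $9,702. Book value $14,602.
Year 8 (final): $14,602 − $4,900 = $9,702. Book value $4,900.

$35,824; $26,868; $20,151; $15,113; $11,335; $9,701; $9,702; $9,702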